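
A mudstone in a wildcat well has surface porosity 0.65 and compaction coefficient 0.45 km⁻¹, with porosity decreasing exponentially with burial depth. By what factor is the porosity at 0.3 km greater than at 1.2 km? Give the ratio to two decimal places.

phi(d₁)/phi(d₂) = e^(−β·d₁)/e^(−β·d₂) = e^{β(d₂−d₁)}
= exp(0.45 × 0.9) = exp(0.405) = 1.4993

1.50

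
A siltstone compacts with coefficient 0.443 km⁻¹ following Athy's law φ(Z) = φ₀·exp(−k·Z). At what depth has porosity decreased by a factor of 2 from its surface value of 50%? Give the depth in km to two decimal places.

φ/φ₀ = 1/2 ⇒ exp(−k·Z) = 1/2 ⇒ Z = ln(2) / k
Z = 0.6931 / 0.443 = 1.565 km

1.56 km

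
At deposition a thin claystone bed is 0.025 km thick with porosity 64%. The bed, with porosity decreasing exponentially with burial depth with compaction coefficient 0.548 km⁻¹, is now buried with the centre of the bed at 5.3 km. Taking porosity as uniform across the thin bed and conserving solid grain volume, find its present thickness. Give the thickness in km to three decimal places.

Porosity at 5.3 km: phi = 0.64·exp(−0.548×5.3) = 0.0351
Solid-volume conservation: h(1−phi) = h₀(1−phi₀) ⇒ h = h₀·(1−phi₀)/(1−phi)
h = 0.025 × (1 − 0.64)/(1 − 0.0351) = 0.025 × 0.3731 = 0.0093 km

0.009 km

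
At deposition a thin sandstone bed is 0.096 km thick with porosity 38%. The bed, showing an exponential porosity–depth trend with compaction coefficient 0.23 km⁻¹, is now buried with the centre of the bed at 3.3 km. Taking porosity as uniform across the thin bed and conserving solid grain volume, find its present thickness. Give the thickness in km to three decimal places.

0.072 km

Porosity at 3.3 km: n = 0.38·exp(−0.23×3.3) = 0.1779
Solid-volume conservation: h(1−n) = h₀(1−n₀) ⇒ h = h₀·(1−n₀)/(1−n)
h = 0.096 × (1 − 0.38)/(1 − 0.1779) = 0.096 × 0.7542 = 0.0724 km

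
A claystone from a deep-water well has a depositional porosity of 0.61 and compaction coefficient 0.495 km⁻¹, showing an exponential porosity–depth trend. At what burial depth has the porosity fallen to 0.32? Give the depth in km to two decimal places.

1.30 km

Invert Athy's law: d = ln(phi₀/phi) / c
d = ln(0.61/0.32) / 0.495 = ln(1.906) / 0.495 = 0.6451 / 0.495 = 1.303 km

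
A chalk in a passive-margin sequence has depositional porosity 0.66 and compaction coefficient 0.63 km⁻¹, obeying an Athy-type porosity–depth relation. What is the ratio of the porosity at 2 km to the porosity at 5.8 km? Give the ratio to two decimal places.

10.96

n(z₁)/n(z₂) = e^(−β·z₁)/e^(−β·z₂) = e^{β(z₂−z₁)}
= exp(0.63 × 3.8) = exp(2.394) = 10.9572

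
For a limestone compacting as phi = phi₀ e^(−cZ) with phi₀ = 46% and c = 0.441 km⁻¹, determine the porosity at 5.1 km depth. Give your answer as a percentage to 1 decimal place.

4.9%

phi = phi₀·exp(−c·Z) = 0.46 × exp(−0.441 × 5.1) = 0.46 × exp(−2.249)
  = 0.46 × 0.1055 = 0.0485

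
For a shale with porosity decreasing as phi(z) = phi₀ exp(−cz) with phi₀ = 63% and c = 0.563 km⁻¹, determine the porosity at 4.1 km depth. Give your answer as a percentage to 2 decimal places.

6.26%

phi = phi₀·exp(−c·z) = 0.63 × exp(−0.563 × 4.1) = 0.63 × exp(−2.308)
  = 0.63 × 0.0994 = 0.0626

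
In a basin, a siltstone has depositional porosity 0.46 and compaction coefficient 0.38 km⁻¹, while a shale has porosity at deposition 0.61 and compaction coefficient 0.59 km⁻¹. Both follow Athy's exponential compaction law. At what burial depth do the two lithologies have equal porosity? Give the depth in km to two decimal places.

Set phi₀ₐ e^(−kₐZ) = phi₀ᵦ e^(−kᵦZ) ⇒ ln(phi₀ₐ/phi₀ᵦ) = (kₐ − kᵦ)·Z
Z = ln(0.46/0.61) / (0.38 − 0.59) = -0.2822 / -0.21 = 1.344 km

1.34 km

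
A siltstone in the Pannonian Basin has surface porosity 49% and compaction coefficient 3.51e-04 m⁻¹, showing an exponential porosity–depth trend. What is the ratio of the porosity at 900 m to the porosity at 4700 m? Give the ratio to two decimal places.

3.80

Working in km (1 km = 1000 m; k in km⁻¹ = k in m⁻¹ × 1000):
phi(Z₁)/phi(Z₂) = e^(−k·Z₁)/e^(−k·Z₂) = e^{k(Z₂−Z₁)}
= exp(0.351 × 3.8) = exp(1.334) = 3.7954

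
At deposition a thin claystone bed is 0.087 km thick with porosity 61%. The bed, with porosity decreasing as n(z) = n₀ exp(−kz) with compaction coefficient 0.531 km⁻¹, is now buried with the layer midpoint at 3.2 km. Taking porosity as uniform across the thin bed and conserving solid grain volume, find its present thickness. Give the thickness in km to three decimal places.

Porosity at 3.2 km: n = 0.61·exp(−0.531×3.2) = 0.1115
Solid-volume conservation: h(1−n) = h₀(1−n₀) ⇒ h = h₀·(1−n₀)/(1−n)
h = 0.087 × (1 − 0.61)/(1 − 0.1115) = 0.087 × 0.4390 = 0.0382 km

0.038 km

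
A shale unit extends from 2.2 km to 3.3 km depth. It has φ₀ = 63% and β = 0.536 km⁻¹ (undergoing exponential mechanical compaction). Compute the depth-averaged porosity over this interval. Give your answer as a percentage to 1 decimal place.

⟨φ⟩ = (1/(z₂−z₁)) ∫ φ₀ e^(−βz) dz = φ₀·(e^(−β·z₁) − e^(−β·z₂)) / (β·(z₂−z₁))
e^(−0.536×2.2) = 0.3075; e^(−0.536×3.3) = 0.1705
⟨φ⟩ = 0.63 × (0.3075 − 0.1705) / (0.536 × 1.1) = 0.63 × 0.2323 = 0.1464

14.6%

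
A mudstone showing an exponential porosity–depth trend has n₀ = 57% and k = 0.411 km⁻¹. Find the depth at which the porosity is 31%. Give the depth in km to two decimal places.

Invert Athy's law: z = ln(n₀/n) / k
z = ln(0.57/0.31) / 0.411 = ln(1.839) / 0.411 = 0.6091 / 0.411 = 1.482 km

1.48 km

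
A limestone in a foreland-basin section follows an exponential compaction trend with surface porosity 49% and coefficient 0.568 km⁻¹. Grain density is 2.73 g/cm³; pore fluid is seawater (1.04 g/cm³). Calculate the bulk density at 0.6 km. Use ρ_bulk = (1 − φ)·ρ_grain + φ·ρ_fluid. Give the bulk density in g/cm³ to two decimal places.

Porosity at depth: φ = 0.49·exp(−0.568×0.6) = 0.49×0.7112 = 0.3485
Bulk density: ρ_b = (1−φ)ρ_g + φ·ρ_f = 0.6515×2.73 + 0.3485×1.04
       = 1.779 + 0.362 = 2.141 g/cm³

2.14 g/cm³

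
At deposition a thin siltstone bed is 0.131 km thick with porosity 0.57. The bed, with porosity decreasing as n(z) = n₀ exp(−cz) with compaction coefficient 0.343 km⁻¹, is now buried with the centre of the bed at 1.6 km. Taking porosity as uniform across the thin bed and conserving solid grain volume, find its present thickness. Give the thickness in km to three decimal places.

Porosity at 1.6 km: n = 0.57·exp(−0.343×1.6) = 0.3293
Solid-volume conservation: h(1−n) = h₀(1−n₀) ⇒ h = h₀·(1−n₀)/(1−n)
h = 0.131 × (1 − 0.57)/(1 − 0.3293) = 0.131 × 0.6411 = 0.0840 km

0.084 km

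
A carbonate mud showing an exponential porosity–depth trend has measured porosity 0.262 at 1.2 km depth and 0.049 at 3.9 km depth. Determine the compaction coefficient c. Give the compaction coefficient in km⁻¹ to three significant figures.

Athy: phi(d) = phi₀ e^(−cd) ⇒ phi₁/phi₂ = e^{c(d₂−d₁)} ⇒ c = ln(phi₁/phi₂)/(d₂−d₁)
c = ln(0.262/0.049) / (3.9 − 1.2) = ln(5.347) / 2.7 = 1.6765 / 2.7 = 0.6209 km⁻¹

0.621 km⁻¹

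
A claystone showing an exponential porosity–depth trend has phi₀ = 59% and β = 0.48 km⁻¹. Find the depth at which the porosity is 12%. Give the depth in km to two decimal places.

3.32 km

Invert Athy's law: Z = ln(phi₀/phi) / β
Z = ln(0.59/0.12) / 0.48 = ln(4.917) / 0.48 = 1.5926 / 0.48 = 3.318 km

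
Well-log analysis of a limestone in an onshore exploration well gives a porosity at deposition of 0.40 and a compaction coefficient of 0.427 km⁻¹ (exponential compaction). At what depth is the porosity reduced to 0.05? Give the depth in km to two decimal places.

Invert Athy's law: z = ln(φ₀/φ) / k
z = ln(0.4/0.05) / 0.427 = ln(8) / 0.427 = 2.0794 / 0.427 = 4.870 km

4.87 km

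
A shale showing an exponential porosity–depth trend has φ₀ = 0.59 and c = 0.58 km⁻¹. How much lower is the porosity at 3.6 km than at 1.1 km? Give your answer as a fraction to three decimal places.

φ(1.1) = 0.59·e^(−0.58×1.1) = 0.3117
φ(3.6) = 0.59·e^(−0.58×3.6) = 0.0731
Δφ = 0.3117 − 0.0731 = 0.2386

0.239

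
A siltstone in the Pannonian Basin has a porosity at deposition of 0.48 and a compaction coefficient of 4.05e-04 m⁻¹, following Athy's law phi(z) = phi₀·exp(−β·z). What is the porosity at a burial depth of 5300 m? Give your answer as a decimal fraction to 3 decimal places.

0.056

Working in km (1 km = 1000 m; β in km⁻¹ = β in m⁻¹ × 1000):
phi = phi₀·exp(−β·z) = 0.48 × exp(−0.405 × 5.3) = 0.48 × exp(−2.147)
  = 0.48 × 0.1169 = 0.0561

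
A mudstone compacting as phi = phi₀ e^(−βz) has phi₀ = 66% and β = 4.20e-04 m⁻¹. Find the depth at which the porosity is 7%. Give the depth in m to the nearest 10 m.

Working in km (1 km = 1000 m; β in km⁻¹ = β in m⁻¹ × 1000):
Invert Athy's law: z = ln(phi₀/phi) / β
z = ln(0.66/0.07) / 0.42 = ln(9.429) / 0.42 = 2.2437 / 0.42 = 5.342 km

5340 m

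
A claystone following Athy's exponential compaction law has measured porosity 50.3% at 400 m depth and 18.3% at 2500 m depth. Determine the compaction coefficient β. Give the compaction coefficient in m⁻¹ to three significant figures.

0.000481 m⁻¹

Working in km (1 km = 1000 m; β in km⁻¹ = β in m⁻¹ × 1000):
Athy: φ(Z) = φ₀ e^(−βZ) ⇒ φ₁/φ₂ = e^{β(Z₂−Z₁)} ⇒ β = ln(φ₁/φ₂)/(Z₂−Z₁)
β = ln(0.503/0.183) / (2.5 − 0.4) = ln(2.749) / 2.1 = 1.0111 / 2.1 = 0.4815 km⁻¹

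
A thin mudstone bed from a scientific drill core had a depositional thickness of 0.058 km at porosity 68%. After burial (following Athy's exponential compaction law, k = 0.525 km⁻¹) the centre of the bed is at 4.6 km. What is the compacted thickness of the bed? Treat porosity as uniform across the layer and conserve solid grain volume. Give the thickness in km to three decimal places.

0.020 km

Porosity at 4.6 km: phi = 0.68·exp(−0.525×4.6) = 0.0608
Solid-volume conservation: h(1−phi) = h₀(1−phi₀) ⇒ h = h₀·(1−phi₀)/(1−phi)
h = 0.058 × (1 − 0.68)/(1 − 0.0608) = 0.058 × 0.3407 = 0.0198 km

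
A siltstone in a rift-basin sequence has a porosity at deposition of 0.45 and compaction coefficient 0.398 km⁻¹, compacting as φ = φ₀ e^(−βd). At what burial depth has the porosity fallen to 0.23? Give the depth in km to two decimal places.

Invert Athy's law: d = ln(φ₀/φ) / β
d = ln(0.45/0.23) / 0.398 = ln(1.957) / 0.398 = 0.6712 / 0.398 = 1.686 km

1.69 km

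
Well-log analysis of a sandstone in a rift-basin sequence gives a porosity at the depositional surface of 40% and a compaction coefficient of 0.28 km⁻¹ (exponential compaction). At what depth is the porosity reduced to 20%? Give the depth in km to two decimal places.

2.48 km

Invert Athy's law: Z = ln(n₀/n) / c
Z = ln(0.4/0.2) / 0.28 = ln(2) / 0.28 = 0.6931 / 0.28 = 2.476 km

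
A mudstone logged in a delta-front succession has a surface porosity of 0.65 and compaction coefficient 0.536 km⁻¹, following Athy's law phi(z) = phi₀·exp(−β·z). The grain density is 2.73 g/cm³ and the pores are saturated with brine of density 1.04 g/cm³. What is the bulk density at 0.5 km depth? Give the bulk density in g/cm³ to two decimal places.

Porosity at depth: phi = 0.65·exp(−0.536×0.5) = 0.65×0.7649 = 0.4972
Bulk density: ρ_b = (1−phi)ρ_g + phi·ρ_f = 0.5028×2.73 + 0.4972×1.04
       = 1.373 + 0.517 = 1.890 g/cm³

1.89 g/cm³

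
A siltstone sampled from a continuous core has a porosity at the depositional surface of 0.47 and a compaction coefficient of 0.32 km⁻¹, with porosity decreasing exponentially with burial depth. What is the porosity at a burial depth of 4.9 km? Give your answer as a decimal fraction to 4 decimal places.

phi = phi₀·exp(−c·Z) = 0.47 × exp(−0.32 × 4.9) = 0.47 × exp(−1.568)
  = 0.47 × 0.2085 = 0.0980

0.0980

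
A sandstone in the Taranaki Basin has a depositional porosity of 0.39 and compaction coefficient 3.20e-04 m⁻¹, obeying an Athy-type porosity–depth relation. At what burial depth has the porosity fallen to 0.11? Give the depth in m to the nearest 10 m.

Working in km (1 km = 1000 m; c in km⁻¹ = c in m⁻¹ × 1000):
Invert Athy's law: d = ln(φ₀/φ) / c
d = ln(0.39/0.11) / 0.32 = ln(3.545) / 0.32 = 1.2657 / 0.32 = 3.955 km

3960 m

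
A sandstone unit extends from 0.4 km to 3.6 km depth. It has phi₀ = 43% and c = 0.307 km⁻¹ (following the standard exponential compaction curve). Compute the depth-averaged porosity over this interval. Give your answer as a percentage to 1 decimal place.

24.2%

⟨phi⟩ = (1/(d₂−d₁)) ∫ phi₀ e^(−cd) dd = phi₀·(e^(−c·d₁) − e^(−c·d₂)) / (c·(d₂−d₁))
e^(−0.307×0.4) = 0.8844; e^(−0.307×3.6) = 0.3311
⟨phi⟩ = 0.43 × (0.8844 − 0.3311) / (0.307 × 3.2) = 0.43 × 0.5632 = 0.2422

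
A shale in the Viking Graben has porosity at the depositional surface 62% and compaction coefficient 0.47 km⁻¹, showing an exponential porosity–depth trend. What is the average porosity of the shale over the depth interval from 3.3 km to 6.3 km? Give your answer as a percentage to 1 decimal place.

7.0%

⟨n⟩ = (1/(Z₂−Z₁)) ∫ n₀ e^(−βZ) dZ = n₀·(e^(−β·Z₁) − e^(−β·Z₂)) / (β·(Z₂−Z₁))
e^(−0.47×3.3) = 0.2120; e^(−0.47×6.3) = 0.0518
⟨n⟩ = 0.62 × (0.2120 − 0.0518) / (0.47 × 3) = 0.62 × 0.1137 = 0.0705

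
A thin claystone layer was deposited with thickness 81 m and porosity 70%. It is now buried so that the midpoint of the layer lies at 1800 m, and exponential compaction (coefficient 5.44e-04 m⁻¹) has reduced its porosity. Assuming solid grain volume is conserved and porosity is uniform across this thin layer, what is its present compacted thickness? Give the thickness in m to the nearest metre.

Working in km (1 km = 1000 m; β in km⁻¹ = β in m⁻¹ × 1000):
Porosity at 1.8 km: phi = 0.7·exp(−0.544×1.8) = 0.2629
Solid-volume conservation: h(1−phi) = h₀(1−phi₀) ⇒ h = h₀·(1−phi₀)/(1−phi)
h = 0.081 × (1 − 0.7)/(1 − 0.2629) = 0.081 × 0.4070 = 0.0330 km

33 m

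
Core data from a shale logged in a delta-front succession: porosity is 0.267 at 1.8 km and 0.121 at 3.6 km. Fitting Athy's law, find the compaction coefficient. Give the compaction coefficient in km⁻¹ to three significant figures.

Athy: φ(Z) = φ₀ e^(−kZ) ⇒ φ₁/φ₂ = e^{k(Z₂−Z₁)} ⇒ k = ln(φ₁/φ₂)/(Z₂−Z₁)
k = ln(0.267/0.121) / (3.6 − 1.8) = ln(2.207) / 1.8 = 0.7915 / 1.8 = 0.4397 km⁻¹

0.440 km⁻¹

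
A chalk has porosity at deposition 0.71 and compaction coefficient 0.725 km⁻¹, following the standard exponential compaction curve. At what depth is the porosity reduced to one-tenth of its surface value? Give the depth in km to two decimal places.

3.18 km

φ/φ₀ = 1/10 ⇒ exp(−β·Z) = 1/10 ⇒ Z = ln(10) / β
Z = 2.3026 / 0.725 = 3.176 km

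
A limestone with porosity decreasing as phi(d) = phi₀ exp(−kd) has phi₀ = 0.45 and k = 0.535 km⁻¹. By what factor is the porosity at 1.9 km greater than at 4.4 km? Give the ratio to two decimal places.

phi(d₁)/phi(d₂) = e^(−k·d₁)/e^(−k·d₂) = e^{k(d₂−d₁)}
= exp(0.535 × 2.5) = exp(1.338) = 3.8095

3.81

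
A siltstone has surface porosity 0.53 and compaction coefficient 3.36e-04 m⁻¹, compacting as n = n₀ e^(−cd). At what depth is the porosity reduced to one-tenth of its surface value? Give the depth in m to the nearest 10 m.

Working in km (1 km = 1000 m; c in km⁻¹ = c in m⁻¹ × 1000):
n/n₀ = 1/10 ⇒ exp(−c·d) = 1/10 ⇒ d = ln(10) / c
d = 2.3026 / 0.336 = 6.853 km

6850 m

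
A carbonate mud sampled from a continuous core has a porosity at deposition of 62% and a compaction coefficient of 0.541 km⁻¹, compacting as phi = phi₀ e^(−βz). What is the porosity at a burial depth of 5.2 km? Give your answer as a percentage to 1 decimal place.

3.7%

phi = phi₀·exp(−β·z) = 0.62 × exp(−0.541 × 5.2) = 0.62 × exp(−2.813)
  = 0.62 × 0.0600 = 0.0372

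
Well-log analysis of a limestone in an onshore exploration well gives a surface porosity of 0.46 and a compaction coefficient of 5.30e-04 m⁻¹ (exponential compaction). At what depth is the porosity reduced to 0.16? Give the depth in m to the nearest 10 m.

Working in km (1 km = 1000 m; c in km⁻¹ = c in m⁻¹ × 1000):
Invert Athy's law: z = ln(n₀/n) / c
z = ln(0.46/0.16) / 0.53 = ln(2.875) / 0.53 = 1.0561 / 0.53 = 1.993 km

1990 m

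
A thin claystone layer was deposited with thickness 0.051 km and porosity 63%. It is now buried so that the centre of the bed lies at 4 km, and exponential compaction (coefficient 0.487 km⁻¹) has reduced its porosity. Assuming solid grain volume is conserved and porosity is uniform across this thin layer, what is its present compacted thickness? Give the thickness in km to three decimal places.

0.021 km

Porosity at 4 km: n = 0.63·exp(−0.487×4) = 0.0898
Solid-volume conservation: h(1−n) = h₀(1−n₀) ⇒ h = h₀·(1−n₀)/(1−n)
h = 0.051 × (1 − 0.63)/(1 − 0.0898) = 0.051 × 0.4065 = 0.0207 km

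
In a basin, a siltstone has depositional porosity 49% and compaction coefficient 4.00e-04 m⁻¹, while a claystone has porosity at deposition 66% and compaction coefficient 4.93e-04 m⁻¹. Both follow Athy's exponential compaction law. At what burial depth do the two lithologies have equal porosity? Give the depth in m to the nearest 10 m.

3200 m

Working in km (1 km = 1000 m; k in km⁻¹ = k in m⁻¹ × 1000):
Set n₀ₐ e^(−kₐZ) = n₀ᵦ e^(−kᵦZ) ⇒ ln(n₀ₐ/n₀ᵦ) = (kₐ − kᵦ)·Z
Z = ln(0.49/0.66) / (0.4 − 0.493) = -0.2978 / -0.093 = 3.203 km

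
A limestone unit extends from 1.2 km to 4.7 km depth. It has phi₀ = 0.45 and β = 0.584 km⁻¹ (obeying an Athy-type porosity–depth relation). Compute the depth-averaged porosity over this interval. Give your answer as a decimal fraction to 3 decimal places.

0.095

⟨phi⟩ = (1/(Z₂−Z₁)) ∫ phi₀ e^(−βZ) dZ = phi₀·(e^(−β·Z₁) − e^(−β·Z₂)) / (β·(Z₂−Z₁))
e^(−0.584×1.2) = 0.4962; e^(−0.584×4.7) = 0.0643
⟨phi⟩ = 0.45 × (0.4962 − 0.0643) / (0.584 × 3.5) = 0.45 × 0.2113 = 0.0951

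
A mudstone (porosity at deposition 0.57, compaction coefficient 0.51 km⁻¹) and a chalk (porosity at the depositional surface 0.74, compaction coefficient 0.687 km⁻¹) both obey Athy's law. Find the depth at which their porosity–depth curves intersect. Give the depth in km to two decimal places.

1.47 km

Set φ₀ₐ e^(−βₐz) = φ₀ᵦ e^(−βᵦz) ⇒ ln(φ₀ₐ/φ₀ᵦ) = (βₐ − βᵦ)·z
z = ln(0.57/0.74) / (0.51 − 0.687) = -0.2610 / -0.177 = 1.475 km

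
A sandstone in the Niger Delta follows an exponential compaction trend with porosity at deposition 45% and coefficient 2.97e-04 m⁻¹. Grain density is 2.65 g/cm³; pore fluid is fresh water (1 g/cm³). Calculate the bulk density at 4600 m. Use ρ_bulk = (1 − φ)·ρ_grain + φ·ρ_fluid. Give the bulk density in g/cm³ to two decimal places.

2.46 g/cm³

Working in km (1 km = 1000 m; k in km⁻¹ = k in m⁻¹ × 1000):
Porosity at depth: phi = 0.45·exp(−0.297×4.6) = 0.45×0.2551 = 0.1148
Bulk density: ρ_b = (1−phi)ρ_g + phi·ρ_f = 0.8852×2.65 + 0.1148×1
       = 2.346 + 0.115 = 2.461 g/cm³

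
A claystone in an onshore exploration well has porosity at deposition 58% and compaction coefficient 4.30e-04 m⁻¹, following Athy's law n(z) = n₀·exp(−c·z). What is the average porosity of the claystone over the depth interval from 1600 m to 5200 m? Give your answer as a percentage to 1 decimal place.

Working in km (1 km = 1000 m; c in km⁻¹ = c in m⁻¹ × 1000):
⟨n⟩ = (1/(z₂−z₁)) ∫ n₀ e^(−cz) dz = n₀·(e^(−c·z₁) − e^(−c·z₂)) / (c·(z₂−z₁))
e^(−0.43×1.6) = 0.5026; e^(−0.43×5.2) = 0.1069
⟨n⟩ = 0.58 × (0.5026 − 0.1069) / (0.43 × 3.6) = 0.58 × 0.2556 = 0.1483

14.8%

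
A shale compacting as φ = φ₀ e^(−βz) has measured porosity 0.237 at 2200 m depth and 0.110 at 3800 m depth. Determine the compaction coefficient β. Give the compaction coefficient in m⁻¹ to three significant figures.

0.000480 m⁻¹

Working in km (1 km = 1000 m; β in km⁻¹ = β in m⁻¹ × 1000):
Athy: φ(z) = φ₀ e^(−βz) ⇒ φ₁/φ₂ = e^{β(z₂−z₁)} ⇒ β = ln(φ₁/φ₂)/(z₂−z₁)
β = ln(0.237/0.11) / (3.8 − 2.2) = ln(2.155) / 1.6 = 0.7676 / 1.6 = 0.4797 km⁻¹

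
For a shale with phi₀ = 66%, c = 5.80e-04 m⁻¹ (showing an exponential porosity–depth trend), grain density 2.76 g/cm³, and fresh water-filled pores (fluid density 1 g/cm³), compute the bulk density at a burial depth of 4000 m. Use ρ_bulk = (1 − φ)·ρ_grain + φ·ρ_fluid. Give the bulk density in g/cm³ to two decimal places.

Working in km (1 km = 1000 m; c in km⁻¹ = c in m⁻¹ × 1000):
Porosity at depth: phi = 0.66·exp(−0.58×4) = 0.66×0.0983 = 0.0649
Bulk density: ρ_b = (1−phi)ρ_g + phi·ρ_f = 0.9351×2.76 + 0.0649×1
       = 2.581 + 0.065 = 2.646 g/cm³

2.65 g/cm³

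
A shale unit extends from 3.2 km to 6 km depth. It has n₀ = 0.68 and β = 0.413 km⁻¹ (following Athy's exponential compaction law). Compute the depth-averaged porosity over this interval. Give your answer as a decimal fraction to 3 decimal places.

0.107

⟨n⟩ = (1/(z₂−z₁)) ∫ n₀ e^(−βz) dz = n₀·(e^(−β·z₁) − e^(−β·z₂)) / (β·(z₂−z₁))
e^(−0.413×3.2) = 0.2667; e^(−0.413×6) = 0.0839
⟨n⟩ = 0.68 × (0.2667 − 0.0839) / (0.413 × 2.8) = 0.68 × 0.1581 = 0.1075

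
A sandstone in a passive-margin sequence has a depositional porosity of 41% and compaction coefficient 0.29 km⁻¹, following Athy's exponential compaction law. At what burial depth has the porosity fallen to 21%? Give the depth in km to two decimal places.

2.31 km

Invert Athy's law: z = ln(phi₀/phi) / β
z = ln(0.41/0.21) / 0.29 = ln(1.952) / 0.29 = 0.6690 / 0.29 = 2.307 km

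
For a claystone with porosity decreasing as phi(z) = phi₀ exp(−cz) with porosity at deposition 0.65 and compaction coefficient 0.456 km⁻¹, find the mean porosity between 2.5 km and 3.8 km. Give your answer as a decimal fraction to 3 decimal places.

0.157

⟨phi⟩ = (1/(z₂−z₁)) ∫ phi₀ e^(−cz) dz = phi₀·(e^(−c·z₁) − e^(−c·z₂)) / (c·(z₂−z₁))
e^(−0.456×2.5) = 0.3198; e^(−0.456×3.8) = 0.1768
⟨phi⟩ = 0.65 × (0.3198 − 0.1768) / (0.456 × 1.3) = 0.65 × 0.2413 = 0.1568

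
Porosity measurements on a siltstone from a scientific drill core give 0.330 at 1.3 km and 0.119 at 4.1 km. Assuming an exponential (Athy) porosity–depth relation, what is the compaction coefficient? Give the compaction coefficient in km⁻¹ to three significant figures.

0.364 km⁻¹

Athy: n(z) = n₀ e^(−kz) ⇒ n₁/n₂ = e^{k(z₂−z₁)} ⇒ k = ln(n₁/n₂)/(z₂−z₁)
k = ln(0.33/0.119) / (4.1 − 1.3) = ln(2.773) / 2.8 = 1.0200 / 2.8 = 0.3643 km⁻¹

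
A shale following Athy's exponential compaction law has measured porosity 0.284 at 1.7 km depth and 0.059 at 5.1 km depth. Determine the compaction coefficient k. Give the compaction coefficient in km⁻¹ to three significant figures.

0.462 km⁻¹

Athy: n(z) = n₀ e^(−kz) ⇒ n₁/n₂ = e^{k(z₂−z₁)} ⇒ k = ln(n₁/n₂)/(z₂−z₁)
k = ln(0.284/0.059) / (5.1 − 1.7) = ln(4.814) / 3.4 = 1.5714 / 3.4 = 0.4622 km⁻¹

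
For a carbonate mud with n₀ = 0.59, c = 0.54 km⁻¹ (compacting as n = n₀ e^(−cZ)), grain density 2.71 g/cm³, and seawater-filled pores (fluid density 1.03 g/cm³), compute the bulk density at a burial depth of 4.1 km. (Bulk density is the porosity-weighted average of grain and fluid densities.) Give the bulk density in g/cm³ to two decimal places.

2.60 g/cm³

Porosity at depth: n = 0.59·exp(−0.54×4.1) = 0.59×0.1093 = 0.0645
Bulk density: ρ_b = (1−n)ρ_g + n·ρ_f = 0.9355×2.71 + 0.0645×1.03
       = 2.535 + 0.066 = 2.602 g/cm³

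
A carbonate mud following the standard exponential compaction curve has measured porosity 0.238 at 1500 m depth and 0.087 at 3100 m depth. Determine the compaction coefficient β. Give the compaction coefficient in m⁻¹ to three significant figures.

Working in km (1 km = 1000 m; β in km⁻¹ = β in m⁻¹ × 1000):
Athy: phi(Z) = phi₀ e^(−βZ) ⇒ phi₁/phi₂ = e^{β(Z₂−Z₁)} ⇒ β = ln(phi₁/phi₂)/(Z₂−Z₁)
β = ln(0.238/0.087) / (3.1 − 1.5) = ln(2.736) / 1.6 = 1.0064 / 1.6 = 0.629 km⁻¹

0.000629 m⁻¹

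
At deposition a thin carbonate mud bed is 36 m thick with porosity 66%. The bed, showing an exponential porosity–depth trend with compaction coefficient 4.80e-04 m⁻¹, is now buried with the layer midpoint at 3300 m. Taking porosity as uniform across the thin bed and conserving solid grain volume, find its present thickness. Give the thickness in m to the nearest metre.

14 m

Working in km (1 km = 1000 m; c in km⁻¹ = c in m⁻¹ × 1000):
Porosity at 3.3 km: φ = 0.66·exp(−0.48×3.3) = 0.1354
Solid-volume conservation: h(1−φ) = h₀(1−φ₀) ⇒ h = h₀·(1−φ₀)/(1−φ)
h = 0.036 × (1 − 0.66)/(1 − 0.1354) = 0.036 × 0.3932 = 0.0142 km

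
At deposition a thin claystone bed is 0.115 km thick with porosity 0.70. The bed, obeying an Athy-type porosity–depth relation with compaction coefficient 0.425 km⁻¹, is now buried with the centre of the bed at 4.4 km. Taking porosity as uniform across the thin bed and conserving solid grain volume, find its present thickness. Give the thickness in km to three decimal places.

Porosity at 4.4 km: n = 0.7·exp(−0.425×4.4) = 0.1079
Solid-volume conservation: h(1−n) = h₀(1−n₀) ⇒ h = h₀·(1−n₀)/(1−n)
h = 0.115 × (1 − 0.7)/(1 − 0.1079) = 0.115 × 0.3363 = 0.0387 km

0.039 km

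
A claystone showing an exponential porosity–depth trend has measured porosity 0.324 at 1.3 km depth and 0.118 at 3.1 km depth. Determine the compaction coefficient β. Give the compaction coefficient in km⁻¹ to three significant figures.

Athy: phi(d) = phi₀ e^(−βd) ⇒ phi₁/phi₂ = e^{β(d₂−d₁)} ⇒ β = ln(phi₁/phi₂)/(d₂−d₁)
β = ln(0.324/0.118) / (3.1 − 1.3) = ln(2.746) / 1.8 = 1.0101 / 1.8 = 0.5611 km⁻¹

0.561 km⁻¹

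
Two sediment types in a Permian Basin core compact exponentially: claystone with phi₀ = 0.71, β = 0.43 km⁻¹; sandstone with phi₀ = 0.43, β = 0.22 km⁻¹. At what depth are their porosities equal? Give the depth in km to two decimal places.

2.39 km

Set phi₀ₐ e^(−βₐZ) = phi₀ᵦ e^(−βᵦZ) ⇒ ln(phi₀ₐ/phi₀ᵦ) = (βₐ − βᵦ)·Z
Z = ln(0.71/0.43) / (0.43 − 0.22) = 0.5015 / 0.21 = 2.388 km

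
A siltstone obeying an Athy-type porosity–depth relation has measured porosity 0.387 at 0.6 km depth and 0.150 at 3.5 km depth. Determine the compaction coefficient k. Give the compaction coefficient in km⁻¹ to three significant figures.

0.327 km⁻¹

Athy: φ(z) = φ₀ e^(−kz) ⇒ φ₁/φ₂ = e^{k(z₂−z₁)} ⇒ k = ln(φ₁/φ₂)/(z₂−z₁)
k = ln(0.387/0.15) / (3.5 − 0.6) = ln(2.58) / 2.9 = 0.9478 / 2.9 = 0.3268 km⁻¹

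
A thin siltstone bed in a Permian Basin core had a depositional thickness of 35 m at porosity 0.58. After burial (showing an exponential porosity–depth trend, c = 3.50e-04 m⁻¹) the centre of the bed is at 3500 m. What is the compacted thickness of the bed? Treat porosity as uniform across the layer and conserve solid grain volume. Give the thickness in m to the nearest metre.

18 m

Working in km (1 km = 1000 m; c in km⁻¹ = c in m⁻¹ × 1000):
Porosity at 3.5 km: φ = 0.58·exp(−0.35×3.5) = 0.1704
Solid-volume conservation: h(1−φ) = h₀(1−φ₀) ⇒ h = h₀·(1−φ₀)/(1−φ)
h = 0.035 × (1 − 0.58)/(1 − 0.1704) = 0.035 × 0.5063 = 0.0177 km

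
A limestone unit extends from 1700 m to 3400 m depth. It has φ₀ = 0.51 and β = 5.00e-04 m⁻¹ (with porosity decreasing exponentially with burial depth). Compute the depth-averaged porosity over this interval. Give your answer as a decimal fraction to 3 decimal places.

Working in km (1 km = 1000 m; β in km⁻¹ = β in m⁻¹ × 1000):
⟨φ⟩ = (1/(d₂−d₁)) ∫ φ₀ e^(−βd) dd = φ₀·(e^(−β·d₁) − e^(−β·d₂)) / (β·(d₂−d₁))
e^(−0.5×1.7) = 0.4274; e^(−0.5×3.4) = 0.1827
⟨φ⟩ = 0.51 × (0.4274 − 0.1827) / (0.5 × 1.7) = 0.51 × 0.2879 = 0.1468

0.147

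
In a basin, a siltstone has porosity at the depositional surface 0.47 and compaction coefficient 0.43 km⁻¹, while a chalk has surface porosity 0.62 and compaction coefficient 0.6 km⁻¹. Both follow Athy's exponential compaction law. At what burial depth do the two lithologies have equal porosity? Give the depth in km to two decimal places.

1.63 km

Set n₀ₐ e^(−βₐZ) = n₀ᵦ e^(−βᵦZ) ⇒ ln(n₀ₐ/n₀ᵦ) = (βₐ − βᵦ)·Z
Z = ln(0.47/0.62) / (0.43 − 0.6) = -0.2770 / -0.17 = 1.629 km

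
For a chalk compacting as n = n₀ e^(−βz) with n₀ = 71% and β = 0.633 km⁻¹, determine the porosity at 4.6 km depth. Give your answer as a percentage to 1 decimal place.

n = n₀·exp(−β·z) = 0.71 × exp(−0.633 × 4.6) = 0.71 × exp(−2.912)
  = 0.71 × 0.0544 = 0.0386

3.9%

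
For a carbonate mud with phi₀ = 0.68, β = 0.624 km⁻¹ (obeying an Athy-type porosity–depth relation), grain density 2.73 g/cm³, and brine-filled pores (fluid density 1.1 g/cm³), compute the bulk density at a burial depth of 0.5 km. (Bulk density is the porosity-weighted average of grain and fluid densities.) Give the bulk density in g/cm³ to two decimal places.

Porosity at depth: phi = 0.68·exp(−0.624×0.5) = 0.68×0.7320 = 0.4977
Bulk density: ρ_b = (1−phi)ρ_g + phi·ρ_f = 0.5023×2.73 + 0.4977×1.1
       = 1.371 + 0.548 = 1.919 g/cm³

1.92 g/cm³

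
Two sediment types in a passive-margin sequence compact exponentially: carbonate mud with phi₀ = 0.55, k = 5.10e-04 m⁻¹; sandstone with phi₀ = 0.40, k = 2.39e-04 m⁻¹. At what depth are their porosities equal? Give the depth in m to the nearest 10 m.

1180 m

Working in km (1 km = 1000 m; k in km⁻¹ = k in m⁻¹ × 1000):
Set phi₀ₐ e^(−kₐZ) = phi₀ᵦ e^(−kᵦZ) ⇒ ln(phi₀ₐ/phi₀ᵦ) = (kₐ − kᵦ)·Z
Z = ln(0.55/0.4) / (0.51 − 0.239) = 0.3185 / 0.271 = 1.175 km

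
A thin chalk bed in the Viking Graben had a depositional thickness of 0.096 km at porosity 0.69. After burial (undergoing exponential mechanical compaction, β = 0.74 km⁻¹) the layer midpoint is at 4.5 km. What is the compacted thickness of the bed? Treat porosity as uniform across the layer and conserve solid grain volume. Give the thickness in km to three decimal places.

Porosity at 4.5 km: phi = 0.69·exp(−0.74×4.5) = 0.0247
Solid-volume conservation: h(1−phi) = h₀(1−phi₀) ⇒ h = h₀·(1−phi₀)/(1−phi)
h = 0.096 × (1 − 0.69)/(1 − 0.0247) = 0.096 × 0.3179 = 0.0305 km

0.031 km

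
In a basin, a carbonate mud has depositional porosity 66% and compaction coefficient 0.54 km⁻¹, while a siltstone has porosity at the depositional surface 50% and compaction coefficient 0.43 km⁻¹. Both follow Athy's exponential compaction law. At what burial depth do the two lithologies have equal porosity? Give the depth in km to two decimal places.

Set φ₀ₐ e^(−βₐz) = φ₀ᵦ e^(−βᵦz) ⇒ ln(φ₀ₐ/φ₀ᵦ) = (βₐ − βᵦ)·z
z = ln(0.66/0.5) / (0.54 − 0.43) = 0.2776 / 0.11 = 2.524 km

2.52 km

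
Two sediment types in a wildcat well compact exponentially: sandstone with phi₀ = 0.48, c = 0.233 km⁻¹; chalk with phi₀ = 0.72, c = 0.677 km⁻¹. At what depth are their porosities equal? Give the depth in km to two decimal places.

0.91 km

Set phi₀ₐ e^(−cₐZ) = phi₀ᵦ e^(−cᵦZ) ⇒ ln(phi₀ₐ/phi₀ᵦ) = (cₐ − cᵦ)·Z
Z = ln(0.48/0.72) / (0.233 − 0.677) = -0.4055 / -0.444 = 0.913 km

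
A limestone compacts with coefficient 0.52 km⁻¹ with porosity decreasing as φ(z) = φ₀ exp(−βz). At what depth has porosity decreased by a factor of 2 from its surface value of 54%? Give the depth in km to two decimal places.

1.33 km

φ/φ₀ = 1/2 ⇒ exp(−β·z) = 1/2 ⇒ z = ln(2) / β
z = 0.6931 / 0.52 = 1.333 km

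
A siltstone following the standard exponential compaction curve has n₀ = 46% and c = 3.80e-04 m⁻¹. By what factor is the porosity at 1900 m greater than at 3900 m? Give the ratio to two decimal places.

2.14

Working in km (1 km = 1000 m; c in km⁻¹ = c in m⁻¹ × 1000):
n(z₁)/n(z₂) = e^(−c·z₁)/e^(−c·z₂) = e^{c(z₂−z₁)}
= exp(0.38 × 2) = exp(0.76) = 2.1383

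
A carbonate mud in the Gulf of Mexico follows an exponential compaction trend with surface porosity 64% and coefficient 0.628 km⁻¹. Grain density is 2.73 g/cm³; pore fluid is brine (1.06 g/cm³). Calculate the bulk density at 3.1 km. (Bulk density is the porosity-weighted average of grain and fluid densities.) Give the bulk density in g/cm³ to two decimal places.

2.58 g/cm³

Porosity at depth: n = 0.64·exp(−0.628×3.1) = 0.64×0.1427 = 0.0913
Bulk density: ρ_b = (1−n)ρ_g + n·ρ_f = 0.9087×2.73 + 0.0913×1.06
       = 2.481 + 0.097 = 2.577 g/cm³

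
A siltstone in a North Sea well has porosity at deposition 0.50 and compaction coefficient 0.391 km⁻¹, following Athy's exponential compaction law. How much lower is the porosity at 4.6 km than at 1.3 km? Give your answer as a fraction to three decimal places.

0.218

n(1.3) = 0.5·e^(−0.391×1.3) = 0.3008
n(4.6) = 0.5·e^(−0.391×4.6) = 0.0828
Δn = 0.3008 − 0.0828 = 0.2180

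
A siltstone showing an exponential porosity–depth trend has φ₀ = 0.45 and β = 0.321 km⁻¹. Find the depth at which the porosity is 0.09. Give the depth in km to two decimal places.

Invert Athy's law: Z = ln(φ₀/φ) / β
Z = ln(0.45/0.09) / 0.321 = ln(5) / 0.321 = 1.6094 / 0.321 = 5.014 km

5.01 km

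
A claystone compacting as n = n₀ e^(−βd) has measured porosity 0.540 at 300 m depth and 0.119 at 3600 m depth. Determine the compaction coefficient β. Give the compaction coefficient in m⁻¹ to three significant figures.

Working in km (1 km = 1000 m; β in km⁻¹ = β in m⁻¹ × 1000):
Athy: n(d) = n₀ e^(−βd) ⇒ n₁/n₂ = e^{β(d₂−d₁)} ⇒ β = ln(n₁/n₂)/(d₂−d₁)
β = ln(0.54/0.119) / (3.6 − 0.3) = ln(4.538) / 3.3 = 1.5124 / 3.3 = 0.4583 km⁻¹

0.000458 m⁻¹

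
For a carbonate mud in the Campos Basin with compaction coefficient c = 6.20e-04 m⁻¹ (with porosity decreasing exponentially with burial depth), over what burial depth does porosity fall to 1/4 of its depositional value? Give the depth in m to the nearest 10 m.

Working in km (1 km = 1000 m; c in km⁻¹ = c in m⁻¹ × 1000):
n/n₀ = 1/4 ⇒ exp(−c·z) = 1/4 ⇒ z = ln(4) / c
z = 1.3863 / 0.62 = 2.236 km

2240 m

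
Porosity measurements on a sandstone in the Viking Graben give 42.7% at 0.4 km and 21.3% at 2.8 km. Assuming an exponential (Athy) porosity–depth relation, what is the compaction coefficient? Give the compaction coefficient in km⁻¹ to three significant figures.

0.290 km⁻¹

Athy: φ(d) = φ₀ e^(−cd) ⇒ φ₁/φ₂ = e^{c(d₂−d₁)} ⇒ c = ln(φ₁/φ₂)/(d₂−d₁)
c = ln(0.427/0.213) / (2.8 − 0.4) = ln(2.005) / 2.4 = 0.6955 / 2.4 = 0.2898 km⁻¹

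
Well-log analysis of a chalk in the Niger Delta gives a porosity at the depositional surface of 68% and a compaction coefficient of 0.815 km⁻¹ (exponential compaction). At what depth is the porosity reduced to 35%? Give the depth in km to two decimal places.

Invert Athy's law: z = ln(n₀/n) / β
z = ln(0.68/0.35) / 0.815 = ln(1.943) / 0.815 = 0.6642 / 0.815 = 0.815 km

0.81 km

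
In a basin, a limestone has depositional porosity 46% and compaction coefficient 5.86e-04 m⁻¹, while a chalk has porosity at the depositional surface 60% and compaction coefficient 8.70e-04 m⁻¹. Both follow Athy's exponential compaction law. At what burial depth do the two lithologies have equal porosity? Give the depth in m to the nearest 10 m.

Working in km (1 km = 1000 m; β in km⁻¹ = β in m⁻¹ × 1000):
Set φ₀ₐ e^(−βₐz) = φ₀ᵦ e^(−βᵦz) ⇒ ln(φ₀ₐ/φ₀ᵦ) = (βₐ − βᵦ)·z
z = ln(0.46/0.6) / (0.586 − 0.87) = -0.2657 / -0.284 = 0.936 km

940 m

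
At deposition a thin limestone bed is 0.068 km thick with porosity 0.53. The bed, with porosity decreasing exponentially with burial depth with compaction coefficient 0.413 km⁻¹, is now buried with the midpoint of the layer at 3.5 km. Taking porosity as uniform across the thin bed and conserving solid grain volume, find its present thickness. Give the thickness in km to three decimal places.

Porosity at 3.5 km: phi = 0.53·exp(−0.413×3.5) = 0.1249
Solid-volume conservation: h(1−phi) = h₀(1−phi₀) ⇒ h = h₀·(1−phi₀)/(1−phi)
h = 0.068 × (1 − 0.53)/(1 − 0.1249) = 0.068 × 0.5371 = 0.0365 km

0.037 km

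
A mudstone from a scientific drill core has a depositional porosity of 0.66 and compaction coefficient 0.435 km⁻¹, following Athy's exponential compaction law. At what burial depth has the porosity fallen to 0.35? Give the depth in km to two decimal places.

1.46 km

Invert Athy's law: z = ln(phi₀/phi) / c
z = ln(0.66/0.35) / 0.435 = ln(1.886) / 0.435 = 0.6343 / 0.435 = 1.458 km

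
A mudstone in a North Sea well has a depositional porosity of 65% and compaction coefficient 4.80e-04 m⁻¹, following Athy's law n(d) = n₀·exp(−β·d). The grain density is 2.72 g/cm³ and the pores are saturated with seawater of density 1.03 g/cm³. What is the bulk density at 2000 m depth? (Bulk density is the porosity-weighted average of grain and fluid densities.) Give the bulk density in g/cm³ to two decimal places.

Working in km (1 km = 1000 m; β in km⁻¹ = β in m⁻¹ × 1000):
Porosity at depth: n = 0.65·exp(−0.48×2) = 0.65×0.3829 = 0.2489
Bulk density: ρ_b = (1−n)ρ_g + n·ρ_f = 0.7511×2.72 + 0.2489×1.03
       = 2.043 + 0.256 = 2.299 g/cm³

2.30 g/cm³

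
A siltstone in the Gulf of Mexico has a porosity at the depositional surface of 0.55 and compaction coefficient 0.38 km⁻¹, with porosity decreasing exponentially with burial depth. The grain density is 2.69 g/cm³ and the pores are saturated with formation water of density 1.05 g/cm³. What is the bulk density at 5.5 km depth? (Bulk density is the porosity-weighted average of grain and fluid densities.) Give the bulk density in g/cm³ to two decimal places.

Porosity at depth: phi = 0.55·exp(−0.38×5.5) = 0.55×0.1237 = 0.0680
Bulk density: ρ_b = (1−phi)ρ_g + phi·ρ_f = 0.9320×2.69 + 0.0680×1.05
       = 2.507 + 0.071 = 2.578 g/cm³

2.58 g/cm³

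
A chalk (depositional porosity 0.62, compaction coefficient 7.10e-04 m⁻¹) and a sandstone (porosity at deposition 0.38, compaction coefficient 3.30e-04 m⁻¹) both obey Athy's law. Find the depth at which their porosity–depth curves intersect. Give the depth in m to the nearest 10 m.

Working in km (1 km = 1000 m; c in km⁻¹ = c in m⁻¹ × 1000):
Set φ₀ₐ e^(−cₐz) = φ₀ᵦ e^(−cᵦz) ⇒ ln(φ₀ₐ/φ₀ᵦ) = (cₐ − cᵦ)·z
z = ln(0.62/0.38) / (0.71 − 0.33) = 0.4895 / 0.38 = 1.288 km

1290 m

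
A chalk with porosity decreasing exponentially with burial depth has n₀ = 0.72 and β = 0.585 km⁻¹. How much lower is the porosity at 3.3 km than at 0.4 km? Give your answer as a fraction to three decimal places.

0.465

n(0.4) = 0.72·e^(−0.585×0.4) = 0.5698
n(3.3) = 0.72·e^(−0.585×3.3) = 0.1045
Δn = 0.5698 − 0.1045 = 0.4653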